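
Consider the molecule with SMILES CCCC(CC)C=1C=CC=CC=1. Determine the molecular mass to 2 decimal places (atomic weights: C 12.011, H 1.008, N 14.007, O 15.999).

First, the molecular formula is C12H18 (counting implicit H from valence).
  C: 12 × 12.011 = 144.132
  H: 18 × 1.008 = 18.144
Sum: 12×12.011 + 18×1.008 = 162.276 → 162.28 g/mol.

162.28 g/mol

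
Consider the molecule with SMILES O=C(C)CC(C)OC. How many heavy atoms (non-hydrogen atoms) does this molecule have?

8

Every atom symbol written in the SMILES (organic subset) is one heavy atom; implicit H are not written.
Heavy atoms by element → C:6, O:2.
Total: 8.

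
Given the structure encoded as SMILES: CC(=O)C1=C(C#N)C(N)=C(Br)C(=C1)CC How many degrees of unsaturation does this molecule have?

Molecular formula: C11H11BrN2O.
DoU = (2C + 2 + N − H − X) / 2, where X is the halogen count and O/S are ignored.
    = (2·11 + 2 + 2 − 11 − 1) / 2 = 14 / 2 = 7.

7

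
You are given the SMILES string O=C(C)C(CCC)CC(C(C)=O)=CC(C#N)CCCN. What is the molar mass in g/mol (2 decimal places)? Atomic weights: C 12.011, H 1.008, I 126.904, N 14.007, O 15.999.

278.40 g/mol

First, the molecular formula is C16H26N2O2 (counting implicit H from valence).
  C: 16 × 12.011 = 192.176
  H: 26 × 1.008 = 26.208
  N: 2 × 14.007 = 28.014
  O: 2 × 15.999 = 31.998
Sum: 16×12.011 + 26×1.008 + 2×14.007 + 2×15.999 = 278.396 → 278.40 g/mol.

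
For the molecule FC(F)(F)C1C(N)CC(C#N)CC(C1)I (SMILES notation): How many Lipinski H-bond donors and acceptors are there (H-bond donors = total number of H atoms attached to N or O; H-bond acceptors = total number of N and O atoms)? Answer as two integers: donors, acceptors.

2, 2

Donors: find every N or O and count the H atoms it carries.
  atom 7 (N): bond orders sum to 1 → 2 H
  atom 11 (N): bond orders sum to 3 → 0 H
Lipinski HBD = 2.
Acceptors: N atoms = 2, O atoms = 0 → HBA = 2.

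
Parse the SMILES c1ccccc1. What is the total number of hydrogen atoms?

Walk through each heavy atom and fill implicit hydrogens from standard valence (C 4, N 3, O 2, S 2, halogen 1); for lowercase aromatic atoms, an aromatic c carries 1 H when it has two neighbours and 0 H with three, and aromatic n carries 0 H:
  atom 1: aromatic c, 2 neighbours → 1 H
  atom 2: aromatic c, 2 neighbours → 1 H
  atom 3: aromatic c, 2 neighbours → 1 H
  atom 4: aromatic c, 2 neighbours → 1 H
  atom 5: aromatic c, 2 neighbours → 1 H
  atom 6: aromatic c, 2 neighbours → 1 H
Total hydrogens: 6.

6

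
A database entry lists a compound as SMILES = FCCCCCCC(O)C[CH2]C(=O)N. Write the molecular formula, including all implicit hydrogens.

Walk through each heavy atom and fill implicit hydrogens from standard valence (C 4, N 3, O 2, S 2, halogen 1):
  atom 1: F (halogen, monovalent) → 0 H
  atom 2: C, bond orders sum to 2 (valence 4) → 2 H
  atom 3: C, bond orders sum to 2 (valence 4) → 2 H
  atom 4: C, bond orders sum to 2 (valence 4) → 2 H
  atom 5: C, bond orders sum to 2 (valence 4) → 2 H
  atom 6: C, bond orders sum to 2 (valence 4) → 2 H
  atom 7: C, bond orders sum to 2 (valence 4) → 2 H
  atom 8: C, bond orders sum to 3 (valence 4) → 1 H
  atom 9: O, bond orders sum to 1 (valence 2) → 1 H
  atom 10: C, bond orders sum to 2 (valence 4) → 2 H
  atom 11: C with explicit H count 2
  atom 12: C, bond orders sum to 4 (valence 4) → 0 H
  atom 13: O, bond orders sum to 2 (valence 2) → 0 H
  atom 14: N, bond orders sum to 1 (valence 3) → 2 H
Totals → C:10, H:20, F:1, N:1, O:2.

C10H20FNO2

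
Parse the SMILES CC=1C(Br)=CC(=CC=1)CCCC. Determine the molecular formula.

Walk through each heavy atom and fill implicit hydrogens from standard valence (C 4, N 3, O 2, S 2, halogen 1):
  atom 1: C, bond orders sum to 1 (valence 4) → 3 H
  atom 2: C, bond orders sum to 4 (valence 4) → 0 H
  atom 3: C, bond orders sum to 4 (valence 4) → 0 H
  atom 4: Br (halogen, monovalent) → 0 H
  atom 5: C, bond orders sum to 3 (valence 4) → 1 H
  atom 6: C, bond orders sum to 4 (valence 4) → 0 H
  atom 7: C, bond orders sum to 3 (valence 4) → 1 H
  atom 8: C, bond orders sum to 3 (valence 4) → 1 H
  atom 9: C, bond orders sum to 2 (valence 4) → 2 H
  atom 10: C, bond orders sum to 2 (valence 4) → 2 H
  atom 11: C, bond orders sum to 2 (valence 4) → 2 H
  atom 12: C, bond orders sum to 1 (valence 4) → 3 H
Totals → C:11, H:15, Br:1.
In Hill order: C11H15Br.

C11H15Br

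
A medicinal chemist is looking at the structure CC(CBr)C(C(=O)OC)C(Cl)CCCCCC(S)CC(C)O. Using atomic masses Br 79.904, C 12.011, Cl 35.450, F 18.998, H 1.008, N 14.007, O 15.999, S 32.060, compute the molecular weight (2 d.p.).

First, the molecular formula is C16H30BrClO3S (counting implicit H from valence).
  Br: 1 × 79.904 = 79.904
  C: 16 × 12.011 = 192.176
  Cl: 1 × 35.450 = 35.450
  H: 30 × 1.008 = 30.240
  O: 3 × 15.999 = 47.997
  S: 1 × 32.060 = 32.060
Sum: 1×79.904 + 16×12.011 + 1×35.450 + 30×1.008 + 3×15.999 + 1×32.060 = 417.827 → 417.83 g/mol.

417.83 g/mol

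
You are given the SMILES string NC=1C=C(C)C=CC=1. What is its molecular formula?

C7H9N

Walk through each heavy atom and fill implicit hydrogens from standard valence (C 4, N 3, O 2, S 2, halogen 1):
  atom 1: N, bond orders sum to 1 (valence 3) → 2 H
  atom 2: C, bond orders sum to 4 (valence 4) → 0 H
  atom 3: C, bond orders sum to 3 (valence 4) → 1 H
  atom 4: C, bond orders sum to 4 (valence 4) → 0 H
  atom 5: C, bond orders sum to 1 (valence 4) → 3 H
  atom 6: C, bond orders sum to 3 (valence 4) → 1 H
  atom 7: C, bond orders sum to 3 (valence 4) → 1 H
  atom 8: C, bond orders sum to 3 (valence 4) → 1 H
Totals → C:7, H:9, N:1.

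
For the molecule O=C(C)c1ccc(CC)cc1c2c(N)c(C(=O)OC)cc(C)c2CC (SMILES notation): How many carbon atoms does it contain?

21

Count every carbon token in the SMILES (each C, including those in ring-closure positions and inside branches).
Carbon count: 21.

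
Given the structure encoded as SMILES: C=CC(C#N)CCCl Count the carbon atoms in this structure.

6

Count every carbon token in the SMILES (each C, including those in ring-closure positions and inside branches).
Carbon count: 6.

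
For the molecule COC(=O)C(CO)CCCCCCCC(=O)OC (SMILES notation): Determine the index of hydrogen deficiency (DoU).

2

Degree of unsaturation = (number of rings) + (number of π bonds).
Ring closures in the SMILES: 0.
π bonds: 2 double bonds (each 1 DoU) → 2 DoU from unsaturation.
Total DoU = 0 + 2 = 2.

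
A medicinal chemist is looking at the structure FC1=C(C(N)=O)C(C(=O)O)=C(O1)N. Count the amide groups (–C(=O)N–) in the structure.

1

The amide motif appears at heavy-atom position 4 in the SMILES.
Other groups present: 1 carboxylic acid, 1 primary amine.
Amide count: 1.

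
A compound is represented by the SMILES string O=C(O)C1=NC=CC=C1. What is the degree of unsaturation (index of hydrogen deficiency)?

5

Molecular formula: C6H5NO2.
DoU = (2C + 2 + N − H − X) / 2, where X is the halogen count and O/S are ignored.
    = (2·6 + 2 + 1 − 5 − 0) / 2 = 10 / 2 = 5.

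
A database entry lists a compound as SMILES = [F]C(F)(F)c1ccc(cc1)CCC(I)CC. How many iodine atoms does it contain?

1

Scan the SMILES for I atoms (remember two-letter symbols like Cl and Br are single atoms).
Iodine count: 1.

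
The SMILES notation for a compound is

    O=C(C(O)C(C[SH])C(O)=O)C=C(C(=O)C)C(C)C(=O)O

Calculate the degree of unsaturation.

Molecular formula: C12H16O7S.
DoU = (2C + 2 + N − H − X) / 2, where X is the halogen count and O/S are ignored.
    = (2·12 + 2 + 0 − 16 − 0) / 2 = 10 / 2 = 5.

5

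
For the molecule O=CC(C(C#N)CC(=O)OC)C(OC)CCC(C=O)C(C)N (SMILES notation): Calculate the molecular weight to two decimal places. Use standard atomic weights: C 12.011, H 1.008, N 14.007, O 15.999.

First, the molecular formula is C15H24N2O5 (counting implicit H from valence).
  C: 15 × 12.011 = 180.165
  H: 24 × 1.008 = 24.192
  N: 2 × 14.007 = 28.014
  O: 5 × 15.999 = 79.995
Sum: 15×12.011 + 24×1.008 + 2×14.007 + 5×15.999 = 312.366 → 312.37 g/mol.

312.37 g/mol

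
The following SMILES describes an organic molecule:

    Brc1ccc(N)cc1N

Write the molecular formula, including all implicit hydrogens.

C6H7BrN2

Walk through each heavy atom and fill implicit hydrogens from standard valence (C 4, N 3, O 2, S 2, halogen 1); for lowercase aromatic atoms, an aromatic c carries 1 H when it has two neighbours and 0 H with three, and aromatic n carries 0 H:
  atom 1: Br (halogen, monovalent) → 0 H
  atom 2: aromatic c, 3 neighbours → 0 H
  atom 3: aromatic c, 2 neighbours → 1 H
  atom 4: aromatic c, 2 neighbours → 1 H
  atom 5: aromatic c, 3 neighbours → 0 H
  atom 6: N, bond orders sum to 1 (valence 3) → 2 H
  atom 7: aromatic c, 2 neighbours → 1 H
  atom 8: aromatic c, 3 neighbours → 0 H
  atom 9: N, bond orders sum to 1 (valence 3) → 2 H
Totals → C:6, H:7, Br:1, N:2.
In Hill order: C6H7BrN2.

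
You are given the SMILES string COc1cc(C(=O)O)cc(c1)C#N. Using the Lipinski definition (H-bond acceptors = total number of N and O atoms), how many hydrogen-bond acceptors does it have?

4

N atoms: 1; O atoms: 3.
Lipinski HBA = 1 + 3 = 4.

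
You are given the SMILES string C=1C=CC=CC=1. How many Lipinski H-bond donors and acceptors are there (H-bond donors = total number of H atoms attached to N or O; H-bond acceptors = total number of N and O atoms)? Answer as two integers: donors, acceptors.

Donors: find every N or O and count the H atoms it carries.
  (no N or O atoms present)
Lipinski HBD = 0.
Acceptors: N atoms = 0, O atoms = 0 → HBA = 0.

0, 0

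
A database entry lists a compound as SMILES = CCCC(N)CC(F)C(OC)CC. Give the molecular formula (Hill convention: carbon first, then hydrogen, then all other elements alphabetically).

C10H22FNO

Walk through each heavy atom and fill implicit hydrogens from standard valence (C 4, N 3, O 2, S 2, halogen 1):
  atom 1: C, bond orders sum to 1 (valence 4) → 3 H
  atom 2: C, bond orders sum to 2 (valence 4) → 2 H
  atom 3: C, bond orders sum to 2 (valence 4) → 2 H
  atom 4: C, bond orders sum to 3 (valence 4) → 1 H
  atom 5: N, bond orders sum to 1 (valence 3) → 2 H
  atom 6: C, bond orders sum to 2 (valence 4) → 2 H
  atom 7: C, bond orders sum to 3 (valence 4) → 1 H
  atom 8: F (halogen, monovalent) → 0 H
  atom 9: C, bond orders sum to 3 (valence 4) → 1 H
  atom 10: O, bond orders sum to 2 (valence 2) → 0 H
  atom 11: C, bond orders sum to 1 (valence 4) → 3 H
  atom 12: C, bond orders sum to 2 (valence 4) → 2 H
  atom 13: C, bond orders sum to 1 (valence 4) → 3 H
Totals → C:10, H:22, F:1, N:1, O:1.
In Hill order: C10H22FNO.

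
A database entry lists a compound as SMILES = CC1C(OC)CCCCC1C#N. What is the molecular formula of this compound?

Walk through each heavy atom and fill implicit hydrogens from standard valence (C 4, N 3, O 2, S 2, halogen 1):
  atom 1: C, bond orders sum to 1 (valence 4) → 3 H
  atom 2: C, bond orders sum to 3 (valence 4) → 1 H
  atom 3: C, bond orders sum to 3 (valence 4) → 1 H
  atom 4: O, bond orders sum to 2 (valence 2) → 0 H
  atom 5: C, bond orders sum to 1 (valence 4) → 3 H
  atom 6: C, bond orders sum to 2 (valence 4) → 2 H
  atom 7: C, bond orders sum to 2 (valence 4) → 2 H
  atom 8: C, bond orders sum to 2 (valence 4) → 2 H
  atom 9: C, bond orders sum to 2 (valence 4) → 2 H
  atom 10: C, bond orders sum to 3 (valence 4) → 1 H
  atom 11: C, bond orders sum to 4 (valence 4) → 0 H
  atom 12: N, bond orders sum to 3 (valence 3) → 0 H
Totals → C:10, H:17, N:1, O:1.
In Hill order: C10H17NO.

C10H17NO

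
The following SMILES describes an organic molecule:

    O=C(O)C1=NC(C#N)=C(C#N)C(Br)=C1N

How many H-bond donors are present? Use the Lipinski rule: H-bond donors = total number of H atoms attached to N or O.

Donors: find every N or O and count the H atoms it carries.
  atom 1 (O): bond orders sum to 2 → 0 H
  atom 3 (O): bond orders sum to 1 → 1 H
  atom 5 (N): bond orders sum to 3 → 0 H
  atom 8 (N): bond orders sum to 3 → 0 H
  atom 11 (N): bond orders sum to 3 → 0 H
  atom 15 (N): bond orders sum to 1 → 2 H
Lipinski HBD = 3.

3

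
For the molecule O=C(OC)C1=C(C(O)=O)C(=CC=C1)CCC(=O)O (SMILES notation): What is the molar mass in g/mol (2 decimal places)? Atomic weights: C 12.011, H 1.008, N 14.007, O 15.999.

252.22 g/mol

First, the molecular formula is C12H12O6 (counting implicit H from valence).
  C: 12 × 12.011 = 144.132
  H: 12 × 1.008 = 12.096
  O: 6 × 15.999 = 95.994
Sum: 12×12.011 + 12×1.008 + 6×15.999 = 252.222 → 252.22 g/mol.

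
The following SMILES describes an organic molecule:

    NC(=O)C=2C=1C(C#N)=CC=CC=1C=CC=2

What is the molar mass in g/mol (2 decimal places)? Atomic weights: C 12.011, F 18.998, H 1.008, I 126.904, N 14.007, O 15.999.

196.21 g/mol

First, the molecular formula is C12H8N2O (counting implicit H from valence).
  C: 12 × 12.011 = 144.132
  H: 8 × 1.008 = 8.064
  N: 2 × 14.007 = 28.014
  O: 1 × 15.999 = 15.999
Sum: 12×12.011 + 8×1.008 + 2×14.007 + 1×15.999 = 196.209 → 196.21 g/mol.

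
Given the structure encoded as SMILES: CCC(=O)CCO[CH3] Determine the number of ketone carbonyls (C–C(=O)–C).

The ketone motif appears at heavy-atom position 3 in the SMILES.
Other groups present: 1 ether.
Ketone count: 1.

1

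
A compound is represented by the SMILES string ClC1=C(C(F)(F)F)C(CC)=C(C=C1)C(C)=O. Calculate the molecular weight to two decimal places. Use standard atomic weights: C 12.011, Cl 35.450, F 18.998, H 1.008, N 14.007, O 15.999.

250.64 g/mol

First, the molecular formula is C11H10ClF3O (counting implicit H from valence).
  C: 11 × 12.011 = 132.121
  Cl: 1 × 35.450 = 35.450
  F: 3 × 18.998 = 56.994
  H: 10 × 1.008 = 10.080
  O: 1 × 15.999 = 15.999
Sum: 11×12.011 + 1×35.450 + 3×18.998 + 10×1.008 + 1×15.999 = 250.644 → 250.64 g/mol.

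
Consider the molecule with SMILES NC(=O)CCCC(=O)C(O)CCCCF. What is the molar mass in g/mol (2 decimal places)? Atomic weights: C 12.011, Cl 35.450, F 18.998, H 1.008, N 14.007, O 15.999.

219.26 g/mol

First, the molecular formula is C10H18FNO3 (counting implicit H from valence).
  C: 10 × 12.011 = 120.110
  F: 1 × 18.998 = 18.998
  H: 18 × 1.008 = 18.144
  N: 1 × 14.007 = 14.007
  O: 3 × 15.999 = 47.997
Sum: 10×12.011 + 1×18.998 + 18×1.008 + 1×14.007 + 3×15.999 = 219.256 → 219.26 g/mol.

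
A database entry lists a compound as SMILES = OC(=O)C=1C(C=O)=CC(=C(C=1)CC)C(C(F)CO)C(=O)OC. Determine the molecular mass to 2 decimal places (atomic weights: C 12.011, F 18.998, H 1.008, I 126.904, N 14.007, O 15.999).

312.29 g/mol

First, the molecular formula is C15H17FO6 (counting implicit H from valence).
  C: 15 × 12.011 = 180.165
  F: 1 × 18.998 = 18.998
  H: 17 × 1.008 = 17.136
  O: 6 × 15.999 = 95.994
Sum: 15×12.011 + 1×18.998 + 17×1.008 + 6×15.999 = 312.293 → 312.29 g/mol.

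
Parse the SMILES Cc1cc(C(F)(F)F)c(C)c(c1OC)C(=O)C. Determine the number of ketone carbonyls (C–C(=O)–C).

The ketone motif appears at heavy-atom position 15 in the SMILES.
Other groups present: 1 ether.
Ketone count: 1.

1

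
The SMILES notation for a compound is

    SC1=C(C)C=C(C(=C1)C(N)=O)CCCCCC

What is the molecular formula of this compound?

C14H21NOS

Walk through each heavy atom and fill implicit hydrogens from standard valence (C 4, N 3, O 2, S 2, halogen 1):
  atom 1: S, bond orders sum to 1 (valence 2) → 1 H
  atom 2: C, bond orders sum to 4 (valence 4) → 0 H
  atom 3: C, bond orders sum to 4 (valence 4) → 0 H
  atom 4: C, bond orders sum to 1 (valence 4) → 3 H
  atom 5: C, bond orders sum to 3 (valence 4) → 1 H
  atom 6: C, bond orders sum to 4 (valence 4) → 0 H
  atom 7: C, bond orders sum to 4 (valence 4) → 0 H
  atom 8: C, bond orders sum to 3 (valence 4) → 1 H
  atom 9: C, bond orders sum to 4 (valence 4) → 0 H
  atom 10: N, bond orders sum to 1 (valence 3) → 2 H
  atom 11: O, bond orders sum to 2 (valence 2) → 0 H
  atom 12: C, bond orders sum to 2 (valence 4) → 2 H
  atom 13: C, bond orders sum to 2 (valence 4) → 2 H
  atom 14: C, bond orders sum to 2 (valence 4) → 2 H
  atom 15: C, bond orders sum to 2 (valence 4) → 2 H
  atom 16: C, bond orders sum to 2 (valence 4) → 2 H
  atom 17: C, bond orders sum to 1 (valence 4) → 3 H
Totals → C:14, H:21, N:1, O:1, S:1.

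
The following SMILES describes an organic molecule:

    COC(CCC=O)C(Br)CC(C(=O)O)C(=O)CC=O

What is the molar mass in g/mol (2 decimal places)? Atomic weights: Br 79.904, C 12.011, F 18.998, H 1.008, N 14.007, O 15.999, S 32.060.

337.17 g/mol

First, the molecular formula is C12H17BrO6 (counting implicit H from valence).
  Br: 1 × 79.904 = 79.904
  C: 12 × 12.011 = 144.132
  H: 17 × 1.008 = 17.136
  O: 6 × 15.999 = 95.994
Sum: 1×79.904 + 12×12.011 + 17×1.008 + 6×15.999 = 337.166 → 337.17 g/mol.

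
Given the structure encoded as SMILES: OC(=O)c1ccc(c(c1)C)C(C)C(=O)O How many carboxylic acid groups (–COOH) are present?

2

The carboxylic acid motif appears at heavy-atom positions 2, 13 in the SMILES.
Carboxylic acid count: 2.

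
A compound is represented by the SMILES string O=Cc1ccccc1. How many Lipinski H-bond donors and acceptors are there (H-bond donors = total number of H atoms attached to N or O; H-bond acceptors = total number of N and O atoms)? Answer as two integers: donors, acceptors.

Donors: find every N or O and count the H atoms it carries.
  atom 1 (O): bond orders sum to 2 → 0 H
Lipinski HBD = 0.
Acceptors: N atoms = 0, O atoms = 1 → HBA = 1.

0, 1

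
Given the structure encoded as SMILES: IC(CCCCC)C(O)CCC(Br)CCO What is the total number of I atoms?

1

Scan the SMILES for I atoms (remember two-letter symbols like Cl and Br are single atoms).
Iodine count: 1.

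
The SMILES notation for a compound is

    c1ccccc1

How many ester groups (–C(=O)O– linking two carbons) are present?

0

Scan the SMILES for the ester motif — none present.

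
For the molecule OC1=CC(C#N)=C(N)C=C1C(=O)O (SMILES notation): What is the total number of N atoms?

Scan the SMILES for N atoms (remember two-letter symbols like Cl and Br are single atoms).
Nitrogen count: 2.

2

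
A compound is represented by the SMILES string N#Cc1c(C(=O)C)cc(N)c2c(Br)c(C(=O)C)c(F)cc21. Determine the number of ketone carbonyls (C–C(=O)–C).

The ketone motif appears at heavy-atom positions 5, 15 in the SMILES.
Other groups present: 1 nitrile, 1 primary amine.
Ketone count: 2.

2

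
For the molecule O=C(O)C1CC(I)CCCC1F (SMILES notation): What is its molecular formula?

C8H12FIO2

Walk through each heavy atom and fill implicit hydrogens from standard valence (C 4, N 3, O 2, S 2, halogen 1):
  atom 1: O, bond orders sum to 2 (valence 2) → 0 H
  atom 2: C, bond orders sum to 4 (valence 4) → 0 H
  atom 3: O, bond orders sum to 1 (valence 2) → 1 H
  atom 4: C, bond orders sum to 3 (valence 4) → 1 H
  atom 5: C, bond orders sum to 2 (valence 4) → 2 H
  atom 6: C, bond orders sum to 3 (valence 4) → 1 H
  atom 7: I (halogen, monovalent) → 0 H
  atom 8: C, bond orders sum to 2 (valence 4) → 2 H
  atom 9: C, bond orders sum to 2 (valence 4) → 2 H
  atom 10: C, bond orders sum to 2 (valence 4) → 2 H
  atom 11: C, bond orders sum to 3 (valence 4) → 1 H
  atom 12: F (halogen, monovalent) → 0 H
Totals → C:8, H:12, F:1, I:1, O:2.
In Hill order: C8H12FIO2.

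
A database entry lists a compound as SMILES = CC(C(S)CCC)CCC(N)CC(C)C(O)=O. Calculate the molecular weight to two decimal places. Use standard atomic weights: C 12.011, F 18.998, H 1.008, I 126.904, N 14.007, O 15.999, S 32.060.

First, the molecular formula is C13H27NO2S (counting implicit H from valence).
  C: 13 × 12.011 = 156.143
  H: 27 × 1.008 = 27.216
  N: 1 × 14.007 = 14.007
  O: 2 × 15.999 = 31.998
  S: 1 × 32.060 = 32.060
Sum: 13×12.011 + 27×1.008 + 1×14.007 + 2×15.999 + 1×32.060 = 261.424 → 261.42 g/mol.

261.42 g/mol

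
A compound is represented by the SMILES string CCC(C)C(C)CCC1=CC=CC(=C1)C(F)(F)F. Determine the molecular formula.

C15H21F3

Walk through each heavy atom and fill implicit hydrogens from standard valence (C 4, N 3, O 2, S 2, halogen 1):
  atom 1: C, bond orders sum to 1 (valence 4) → 3 H
  atom 2: C, bond orders sum to 2 (valence 4) → 2 H
  atom 3: C, bond orders sum to 3 (valence 4) → 1 H
  atom 4: C, bond orders sum to 1 (valence 4) → 3 H
  atom 5: C, bond orders sum to 3 (valence 4) → 1 H
  atom 6: C, bond orders sum to 1 (valence 4) → 3 H
  atom 7: C, bond orders sum to 2 (valence 4) → 2 H
  atom 8: C, bond orders sum to 2 (valence 4) → 2 H
  atom 9: C, bond orders sum to 4 (valence 4) → 0 H
  atom 10: C, bond orders sum to 3 (valence 4) → 1 H
  atom 11: C, bond orders sum to 3 (valence 4) → 1 H
  atom 12: C, bond orders sum to 3 (valence 4) → 1 H
  atom 13: C, bond orders sum to 4 (valence 4) → 0 H
  atom 14: C, bond orders sum to 3 (valence 4) → 1 H
  atom 15: C, bond orders sum to 4 (valence 4) → 0 H
  atom 16: F (halogen, monovalent) → 0 H
  atom 17: F (halogen, monovalent) → 0 H
  atom 18: F (halogen, monovalent) → 0 H
Totals → C:15, H:21, F:3.
In Hill order: C15H21F3.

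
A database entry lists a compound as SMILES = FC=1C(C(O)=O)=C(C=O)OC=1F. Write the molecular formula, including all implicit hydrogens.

Walk through each heavy atom and fill implicit hydrogens from standard valence (C 4, N 3, O 2, S 2, halogen 1):
  atom 1: F (halogen, monovalent) → 0 H
  atom 2: C, bond orders sum to 4 (valence 4) → 0 H
  atom 3: C, bond orders sum to 4 (valence 4) → 0 H
  atom 4: C, bond orders sum to 4 (valence 4) → 0 H
  atom 5: O, bond orders sum to 1 (valence 2) → 1 H
  atom 6: O, bond orders sum to 2 (valence 2) → 0 H
  atom 7: C, bond orders sum to 4 (valence 4) → 0 H
  atom 8: C, bond orders sum to 3 (valence 4) → 1 H
  atom 9: O, bond orders sum to 2 (valence 2) → 0 H
  atom 10: O, bond orders sum to 2 (valence 2) → 0 H
  atom 11: C, bond orders sum to 4 (valence 4) → 0 H
  atom 12: F (halogen, monovalent) → 0 H
Totals → C:6, H:2, F:2, O:4.

C6H2F2O4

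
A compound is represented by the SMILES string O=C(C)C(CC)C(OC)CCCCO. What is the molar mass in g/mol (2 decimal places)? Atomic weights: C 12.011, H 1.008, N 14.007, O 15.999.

202.29 g/mol

First, the molecular formula is C11H22O3 (counting implicit H from valence).
  C: 11 × 12.011 = 132.121
  H: 22 × 1.008 = 22.176
  O: 3 × 15.999 = 47.997
Sum: 11×12.011 + 22×1.008 + 3×15.999 = 202.294 → 202.29 g/mol.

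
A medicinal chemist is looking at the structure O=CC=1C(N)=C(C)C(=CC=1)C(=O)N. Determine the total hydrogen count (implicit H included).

10

Walk through each heavy atom and fill implicit hydrogens from standard valence (C 4, N 3, O 2, S 2, halogen 1):
  atom 1: O, bond orders sum to 2 (valence 2) → 0 H
  atom 2: C, bond orders sum to 3 (valence 4) → 1 H
  atom 3: C, bond orders sum to 4 (valence 4) → 0 H
  atom 4: C, bond orders sum to 4 (valence 4) → 0 H
  atom 5: N, bond orders sum to 1 (valence 3) → 2 H
  atom 6: C, bond orders sum to 4 (valence 4) → 0 H
  atom 7: C, bond orders sum to 1 (valence 4) → 3 H
  atom 8: C, bond orders sum to 4 (valence 4) → 0 H
  atom 9: C, bond orders sum to 3 (valence 4) → 1 H
  atom 10: C, bond orders sum to 3 (valence 4) → 1 H
  atom 11: C, bond orders sum to 4 (valence 4) → 0 H
  atom 12: O, bond orders sum to 2 (valence 2) → 0 H
  atom 13: N, bond orders sum to 1 (valence 3) → 2 H
Total hydrogens: 10.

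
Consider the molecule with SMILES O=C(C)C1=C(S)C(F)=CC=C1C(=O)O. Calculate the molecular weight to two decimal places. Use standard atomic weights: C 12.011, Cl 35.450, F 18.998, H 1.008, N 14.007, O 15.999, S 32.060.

214.21 g/mol

First, the molecular formula is C9H7FO3S (counting implicit H from valence).
  C: 9 × 12.011 = 108.099
  F: 1 × 18.998 = 18.998
  H: 7 × 1.008 = 7.056
  O: 3 × 15.999 = 47.997
  S: 1 × 32.060 = 32.060
Sum: 9×12.011 + 1×18.998 + 7×1.008 + 3×15.999 + 1×32.060 = 214.210 → 214.21 g/mol.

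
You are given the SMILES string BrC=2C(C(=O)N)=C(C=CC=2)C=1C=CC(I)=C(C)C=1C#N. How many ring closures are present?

In SMILES, each pair of matching ring-closure digits denotes one ring-closing bond; the number of such bonds equals the number of independent rings.
Ring-closure bonds here: 2.

2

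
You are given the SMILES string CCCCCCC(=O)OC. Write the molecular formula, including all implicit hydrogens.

C8H16O2

Walk through each heavy atom and fill implicit hydrogens from standard valence (C 4, N 3, O 2, S 2, halogen 1):
  atom 1: C, bond orders sum to 1 (valence 4) → 3 H
  atom 2: C, bond orders sum to 2 (valence 4) → 2 H
  atom 3: C, bond orders sum to 2 (valence 4) → 2 H
  atom 4: C, bond orders sum to 2 (valence 4) → 2 H
  atom 5: C, bond orders sum to 2 (valence 4) → 2 H
  atom 6: C, bond orders sum to 2 (valence 4) → 2 H
  atom 7: C, bond orders sum to 4 (valence 4) → 0 H
  atom 8: O, bond orders sum to 2 (valence 2) → 0 H
  atom 9: O, bond orders sum to 2 (valence 2) → 0 H
  atom 10: C, bond orders sum to 1 (valence 4) → 3 H
Totals → C:8, H:16, O:2.
In Hill order: C8H16O2.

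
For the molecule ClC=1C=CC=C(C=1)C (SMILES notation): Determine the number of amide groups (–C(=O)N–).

Scan the SMILES for the amide motif — none present.

0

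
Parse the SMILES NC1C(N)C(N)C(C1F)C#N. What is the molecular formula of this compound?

C6H11FN4

Walk through each heavy atom and fill implicit hydrogens from standard valence (C 4, N 3, O 2, S 2, halogen 1):
  atom 1: N, bond orders sum to 1 (valence 3) → 2 H
  atom 2: C, bond orders sum to 3 (valence 4) → 1 H
  atom 3: C, bond orders sum to 3 (valence 4) → 1 H
  atom 4: N, bond orders sum to 1 (valence 3) → 2 H
  atom 5: C, bond orders sum to 3 (valence 4) → 1 H
  atom 6: N, bond orders sum to 1 (valence 3) → 2 H
  atom 7: C, bond orders sum to 3 (valence 4) → 1 H
  atom 8: C, bond orders sum to 3 (valence 4) → 1 H
  atom 9: F (halogen, monovalent) → 0 H
  atom 10: C, bond orders sum to 4 (valence 4) → 0 H
  atom 11: N, bond orders sum to 3 (valence 3) → 0 H
Totals → C:6, H:11, F:1, N:4.
In Hill order: C6H11FN4.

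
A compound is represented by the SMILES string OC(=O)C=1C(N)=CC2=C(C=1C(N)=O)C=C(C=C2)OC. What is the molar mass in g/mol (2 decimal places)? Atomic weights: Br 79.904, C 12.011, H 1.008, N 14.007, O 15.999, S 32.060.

260.25 g/mol

First, the molecular formula is C13H12N2O4 (counting implicit H from valence).
  C: 13 × 12.011 = 156.143
  H: 12 × 1.008 = 12.096
  N: 2 × 14.007 = 28.014
  O: 4 × 15.999 = 63.996
Sum: 13×12.011 + 12×1.008 + 2×14.007 + 4×15.999 = 260.249 → 260.25 g/mol.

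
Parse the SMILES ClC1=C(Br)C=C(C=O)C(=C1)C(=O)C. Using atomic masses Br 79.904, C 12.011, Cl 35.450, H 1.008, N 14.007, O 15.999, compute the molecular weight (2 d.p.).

First, the molecular formula is C9H6BrClO2 (counting implicit H from valence).
  Br: 1 × 79.904 = 79.904
  C: 9 × 12.011 = 108.099
  Cl: 1 × 35.450 = 35.450
  H: 6 × 1.008 = 6.048
  O: 2 × 15.999 = 31.998
Sum: 1×79.904 + 9×12.011 + 1×35.450 + 6×1.008 + 2×15.999 = 261.499 → 261.50 g/mol.

261.50 g/mol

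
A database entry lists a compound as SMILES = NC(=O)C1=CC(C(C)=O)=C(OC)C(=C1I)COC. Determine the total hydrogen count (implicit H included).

Walk through each heavy atom and fill implicit hydrogens from standard valence (C 4, N 3, O 2, S 2, halogen 1):
  atom 1: N, bond orders sum to 1 (valence 3) → 2 H
  atom 2: C, bond orders sum to 4 (valence 4) → 0 H
  atom 3: O, bond orders sum to 2 (valence 2) → 0 H
  atom 4: C, bond orders sum to 4 (valence 4) → 0 H
  atom 5: C, bond orders sum to 3 (valence 4) → 1 H
  atom 6: C, bond orders sum to 4 (valence 4) → 0 H
  atom 7: C, bond orders sum to 4 (valence 4) → 0 H
  atom 8: C, bond orders sum to 1 (valence 4) → 3 H
  atom 9: O, bond orders sum to 2 (valence 2) → 0 H
  atom 10: C, bond orders sum to 4 (valence 4) → 0 H
  atom 11: O, bond orders sum to 2 (valence 2) → 0 H
  atom 12: C, bond orders sum to 1 (valence 4) → 3 H
  atom 13: C, bond orders sum to 4 (valence 4) → 0 H
  atom 14: C, bond orders sum to 4 (valence 4) → 0 H
  atom 15: I (halogen, monovalent) → 0 H
  atom 16: C, bond orders sum to 2 (valence 4) → 2 H
  atom 17: O, bond orders sum to 2 (valence 2) → 0 H
  atom 18: C, bond orders sum to 1 (valence 4) → 3 H
Total hydrogens: 14.

14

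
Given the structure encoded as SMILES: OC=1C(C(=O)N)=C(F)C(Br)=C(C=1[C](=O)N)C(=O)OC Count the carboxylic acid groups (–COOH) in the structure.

0

Scan the SMILES for the carboxylic acid motif — none present.
Groups that are present: 2 amide, 1 ester, 1 hydroxyl.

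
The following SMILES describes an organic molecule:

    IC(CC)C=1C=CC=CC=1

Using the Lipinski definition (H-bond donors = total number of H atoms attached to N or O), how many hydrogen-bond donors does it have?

Donors: find every N or O and count the H atoms it carries.
  (no N or O atoms present)
Lipinski HBD = 0.

0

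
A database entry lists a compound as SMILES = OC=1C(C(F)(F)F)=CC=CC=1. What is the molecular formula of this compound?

Walk through each heavy atom and fill implicit hydrogens from standard valence (C 4, N 3, O 2, S 2, halogen 1):
  atom 1: O, bond orders sum to 1 (valence 2) → 1 H
  atom 2: C, bond orders sum to 4 (valence 4) → 0 H
  atom 3: C, bond orders sum to 4 (valence 4) → 0 H
  atom 4: C, bond orders sum to 4 (valence 4) → 0 H
  atom 5: F (halogen, monovalent) → 0 H
  atom 6: F (halogen, monovalent) → 0 H
  atom 7: F (halogen, monovalent) → 0 H
  atom 8: C, bond orders sum to 3 (valence 4) → 1 H
  atom 9: C, bond orders sum to 3 (valence 4) → 1 H
  atom 10: C, bond orders sum to 3 (valence 4) → 1 H
  atom 11: C, bond orders sum to 3 (valence 4) → 1 H
Totals → C:7, H:5, F:3, O:1.

C7H5F3O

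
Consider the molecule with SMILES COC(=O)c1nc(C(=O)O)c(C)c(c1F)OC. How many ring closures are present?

1

In SMILES, each pair of matching ring-closure digits denotes one ring-closing bond; the number of such bonds equals the number of independent rings.
Ring-closure bonds here: 1.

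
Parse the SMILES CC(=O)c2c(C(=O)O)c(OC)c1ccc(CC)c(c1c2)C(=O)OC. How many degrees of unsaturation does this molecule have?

Molecular formula: C18H18O6.
DoU = (2C + 2 + N − H − X) / 2, where X is the halogen count and O/S are ignored.
    = (2·18 + 2 + 0 − 18 − 0) / 2 = 20 / 2 = 10.

10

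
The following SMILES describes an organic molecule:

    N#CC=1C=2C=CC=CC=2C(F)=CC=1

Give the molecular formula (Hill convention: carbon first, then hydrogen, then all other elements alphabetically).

Walk through each heavy atom and fill implicit hydrogens from standard valence (C 4, N 3, O 2, S 2, halogen 1):
  atom 1: N, bond orders sum to 3 (valence 3) → 0 H
  atom 2: C, bond orders sum to 4 (valence 4) → 0 H
  atom 3: C, bond orders sum to 4 (valence 4) → 0 H
  atom 4: C, bond orders sum to 4 (valence 4) → 0 H
  atom 5: C, bond orders sum to 3 (valence 4) → 1 H
  atom 6: C, bond orders sum to 3 (valence 4) → 1 H
  atom 7: C, bond orders sum to 3 (valence 4) → 1 H
  atom 8: C, bond orders sum to 3 (valence 4) → 1 H
  atom 9: C, bond orders sum to 4 (valence 4) → 0 H
  atom 10: C, bond orders sum to 4 (valence 4) → 0 H
  atom 11: F (halogen, monovalent) → 0 H
  atom 12: C, bond orders sum to 3 (valence 4) → 1 H
  atom 13: C, bond orders sum to 3 (valence 4) → 1 H
Totals → C:11, H:6, F:1, N:1.
In Hill order: C11H6FN.

C11H6FN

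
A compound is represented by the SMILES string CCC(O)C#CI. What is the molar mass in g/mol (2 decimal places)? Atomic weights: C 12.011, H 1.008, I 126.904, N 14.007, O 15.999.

210.01 g/mol

First, the molecular formula is C5H7IO (counting implicit H from valence).
  C: 5 × 12.011 = 60.055
  H: 7 × 1.008 = 7.056
  I: 1 × 126.904 = 126.904
  O: 1 × 15.999 = 15.999
Sum: 5×12.011 + 7×1.008 + 1×126.904 + 1×15.999 = 210.014 → 210.01 g/mol.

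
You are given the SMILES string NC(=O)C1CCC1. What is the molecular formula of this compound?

C5H9NO

Walk through each heavy atom and fill implicit hydrogens from standard valence (C 4, N 3, O 2, S 2, halogen 1):
  atom 1: N, bond orders sum to 1 (valence 3) → 2 H
  atom 2: C, bond orders sum to 4 (valence 4) → 0 H
  atom 3: O, bond orders sum to 2 (valence 2) → 0 H
  atom 4: C, bond orders sum to 3 (valence 4) → 1 H
  atom 5: C, bond orders sum to 2 (valence 4) → 2 H
  atom 6: C, bond orders sum to 2 (valence 4) → 2 H
  atom 7: C, bond orders sum to 2 (valence 4) → 2 H
Totals → C:5, H:9, N:1, O:1.
In Hill order: C5H9NO.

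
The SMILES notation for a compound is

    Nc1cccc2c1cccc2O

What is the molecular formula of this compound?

Walk through each heavy atom and fill implicit hydrogens from standard valence (C 4, N 3, O 2, S 2, halogen 1); for lowercase aromatic atoms, an aromatic c carries 1 H when it has two neighbours and 0 H with three, and aromatic n carries 0 H:
  atom 1: N, bond orders sum to 1 (valence 3) → 2 H
  atom 2: aromatic c, 3 neighbours → 0 H
  atom 3: aromatic c, 2 neighbours → 1 H
  atom 4: aromatic c, 2 neighbours → 1 H
  atom 5: aromatic c, 2 neighbours → 1 H
  atom 6: aromatic c, 3 neighbours → 0 H
  atom 7: aromatic c, 3 neighbours → 0 H
  atom 8: aromatic c, 2 neighbours → 1 H
  atom 9: aromatic c, 2 neighbours → 1 H
  atom 10: aromatic c, 2 neighbours → 1 H
  atom 11: aromatic c, 3 neighbours → 0 H
  atom 12: O, bond orders sum to 1 (valence 2) → 1 H
Totals → C:10, H:9, N:1, O:1.

C10H9NO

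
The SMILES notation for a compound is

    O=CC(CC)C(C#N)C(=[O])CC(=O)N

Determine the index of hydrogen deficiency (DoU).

Degree of unsaturation = (number of rings) + (number of π bonds).
Ring closures in the SMILES: 0.
π bonds: 3 double bonds (each 1 DoU), 1 triple bond (each 2 DoU) → 5 DoU from unsaturation.
Total DoU = 0 + 5 = 5.

5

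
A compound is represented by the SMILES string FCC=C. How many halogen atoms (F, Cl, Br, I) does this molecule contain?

1

Halogen atoms appear at heavy-atom position 1 (1×F).
Other groups present: 1 alkene.
Halogen count: 1.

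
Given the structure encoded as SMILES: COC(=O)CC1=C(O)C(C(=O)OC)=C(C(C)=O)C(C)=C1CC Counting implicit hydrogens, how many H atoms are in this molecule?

20

Walk through each heavy atom and fill implicit hydrogens from standard valence (C 4, N 3, O 2, S 2, halogen 1):
  atom 1: C, bond orders sum to 1 (valence 4) → 3 H
  atom 2: O, bond orders sum to 2 (valence 2) → 0 H
  atom 3: C, bond orders sum to 4 (valence 4) → 0 H
  atom 4: O, bond orders sum to 2 (valence 2) → 0 H
  atom 5: C, bond orders sum to 2 (valence 4) → 2 H
  atom 6: C, bond orders sum to 4 (valence 4) → 0 H
  atom 7: C, bond orders sum to 4 (valence 4) → 0 H
  atom 8: O, bond orders sum to 1 (valence 2) → 1 H
  atom 9: C, bond orders sum to 4 (valence 4) → 0 H
  atom 10: C, bond orders sum to 4 (valence 4) → 0 H
  atom 11: O, bond orders sum to 2 (valence 2) → 0 H
  atom 12: O, bond orders sum to 2 (valence 2) → 0 H
  atom 13: C, bond orders sum to 1 (valence 4) → 3 H
  atom 14: C, bond orders sum to 4 (valence 4) → 0 H
  atom 15: C, bond orders sum to 4 (valence 4) → 0 H
  atom 16: C, bond orders sum to 1 (valence 4) → 3 H
  atom 17: O, bond orders sum to 2 (valence 2) → 0 H
  atom 18: C, bond orders sum to 4 (valence 4) → 0 H
  atom 19: C, bond orders sum to 1 (valence 4) → 3 H
  atom 20: C, bond orders sum to 4 (valence 4) → 0 H
  atom 21: C, bond orders sum to 2 (valence 4) → 2 H
  atom 22: C, bond orders sum to 1 (valence 4) → 3 H
Total hydrogens: 20.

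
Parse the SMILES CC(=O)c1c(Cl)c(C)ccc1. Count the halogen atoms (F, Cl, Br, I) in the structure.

1

Halogen atoms appear at heavy-atom position 6 (1×Cl).
Other groups present: 1 ketone.
Halogen count: 1.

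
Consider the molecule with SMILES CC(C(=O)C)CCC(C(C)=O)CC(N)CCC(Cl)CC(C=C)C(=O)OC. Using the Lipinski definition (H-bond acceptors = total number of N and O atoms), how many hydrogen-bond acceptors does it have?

N atoms: 1; O atoms: 4.
Lipinski HBA = 1 + 4 = 5.

5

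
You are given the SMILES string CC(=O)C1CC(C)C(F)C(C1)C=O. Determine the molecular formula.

Walk through each heavy atom and fill implicit hydrogens from standard valence (C 4, N 3, O 2, S 2, halogen 1):
  atom 1: C, bond orders sum to 1 (valence 4) → 3 H
  atom 2: C, bond orders sum to 4 (valence 4) → 0 H
  atom 3: O, bond orders sum to 2 (valence 2) → 0 H
  atom 4: C, bond orders sum to 3 (valence 4) → 1 H
  atom 5: C, bond orders sum to 2 (valence 4) → 2 H
  atom 6: C, bond orders sum to 3 (valence 4) → 1 H
  atom 7: C, bond orders sum to 1 (valence 4) → 3 H
  atom 8: C, bond orders sum to 3 (valence 4) → 1 H
  atom 9: F (halogen, monovalent) → 0 H
  atom 10: C, bond orders sum to 3 (valence 4) → 1 H
  atom 11: C, bond orders sum to 2 (valence 4) → 2 H
  atom 12: C, bond orders sum to 3 (valence 4) → 1 H
  atom 13: O, bond orders sum to 2 (valence 2) → 0 H
Totals → C:10, H:15, F:1, O:2.

C10H15FO2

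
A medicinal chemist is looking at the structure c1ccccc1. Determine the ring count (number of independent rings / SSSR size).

1

In SMILES, each pair of matching ring-closure digits denotes one ring-closing bond; the number of such bonds equals the number of independent rings.
Ring-closure bonds here: 1.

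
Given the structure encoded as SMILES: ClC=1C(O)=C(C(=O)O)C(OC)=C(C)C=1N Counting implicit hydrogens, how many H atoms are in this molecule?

10

Walk through each heavy atom and fill implicit hydrogens from standard valence (C 4, N 3, O 2, S 2, halogen 1):
  atom 1: Cl (halogen, monovalent) → 0 H
  atom 2: C, bond orders sum to 4 (valence 4) → 0 H
  atom 3: C, bond orders sum to 4 (valence 4) → 0 H
  atom 4: O, bond orders sum to 1 (valence 2) → 1 H
  atom 5: C, bond orders sum to 4 (valence 4) → 0 H
  atom 6: C, bond orders sum to 4 (valence 4) → 0 H
  atom 7: O, bond orders sum to 2 (valence 2) → 0 H
  atom 8: O, bond orders sum to 1 (valence 2) → 1 H
  atom 9: C, bond orders sum to 4 (valence 4) → 0 H
  atom 10: O, bond orders sum to 2 (valence 2) → 0 H
  atom 11: C, bond orders sum to 1 (valence 4) → 3 H
  atom 12: C, bond orders sum to 4 (valence 4) → 0 H
  atom 13: C, bond orders sum to 1 (valence 4) → 3 H
  atom 14: C, bond orders sum to 4 (valence 4) → 0 H
  atom 15: N, bond orders sum to 1 (valence 3) → 2 H
Total hydrogens: 10.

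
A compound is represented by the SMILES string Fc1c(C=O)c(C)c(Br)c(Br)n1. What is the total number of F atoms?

1

Scan the SMILES for F atoms (remember two-letter symbols like Cl and Br are single atoms).
Fluorine count: 1.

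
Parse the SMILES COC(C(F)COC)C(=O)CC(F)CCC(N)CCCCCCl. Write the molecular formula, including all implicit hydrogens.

Walk through each heavy atom and fill implicit hydrogens from standard valence (C 4, N 3, O 2, S 2, halogen 1):
  atom 1: C, bond orders sum to 1 (valence 4) → 3 H
  atom 2: O, bond orders sum to 2 (valence 2) → 0 H
  atom 3: C, bond orders sum to 3 (valence 4) → 1 H
  atom 4: C, bond orders sum to 3 (valence 4) → 1 H
  atom 5: F (halogen, monovalent) → 0 H
  atom 6: C, bond orders sum to 2 (valence 4) → 2 H
  atom 7: O, bond orders sum to 2 (valence 2) → 0 H
  atom 8: C, bond orders sum to 1 (valence 4) → 3 H
  atom 9: C, bond orders sum to 4 (valence 4) → 0 H
  atom 10: O, bond orders sum to 2 (valence 2) → 0 H
  atom 11: C, bond orders sum to 2 (valence 4) → 2 H
  atom 12: C, bond orders sum to 3 (valence 4) → 1 H
  atom 13: F (halogen, monovalent) → 0 H
  atom 14: C, bond orders sum to 2 (valence 4) → 2 H
  atom 15: C, bond orders sum to 2 (valence 4) → 2 H
  atom 16: C, bond orders sum to 3 (valence 4) → 1 H
  atom 17: N, bond orders sum to 1 (valence 3) → 2 H
  atom 18: C, bond orders sum to 2 (valence 4) → 2 H
  atom 19: C, bond orders sum to 2 (valence 4) → 2 H
  atom 20: C, bond orders sum to 2 (valence 4) → 2 H
  atom 21: C, bond orders sum to 2 (valence 4) → 2 H
  atom 22: C, bond orders sum to 2 (valence 4) → 2 H
  atom 23: Cl (halogen, monovalent) → 0 H
Totals → C:16, H:30, Cl:1, F:2, N:1, O:3.
In Hill order: C16H30ClF2NO3.

C16H30ClF2NO3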